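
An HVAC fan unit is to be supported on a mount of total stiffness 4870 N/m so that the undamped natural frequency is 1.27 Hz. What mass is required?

76.5 kg

ω_n = 2πf_n = 2π × 1.27 = 7.980 rad/s.
m = k/ω_n² = 4870/7.980² = 4870/63.67 = 76.48 kg.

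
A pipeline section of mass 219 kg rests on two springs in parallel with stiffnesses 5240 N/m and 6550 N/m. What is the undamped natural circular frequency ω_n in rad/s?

Parallel springs add: k_eq = 5240 + 6550 = 11790 N/m.
ω_n = √(k_eq/m) = √(11790/219) = √53.84 = 7.337 rad/s.

7.34 rad/s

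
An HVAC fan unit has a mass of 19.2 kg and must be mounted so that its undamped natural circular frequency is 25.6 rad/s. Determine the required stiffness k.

12600 N/m

k = m·ω_n² = 19.2 × 25.60² = 19.2 × 655.4 = 12580 N/m.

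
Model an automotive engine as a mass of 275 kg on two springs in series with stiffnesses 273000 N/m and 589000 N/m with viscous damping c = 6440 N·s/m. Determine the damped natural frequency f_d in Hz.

3.70 Hz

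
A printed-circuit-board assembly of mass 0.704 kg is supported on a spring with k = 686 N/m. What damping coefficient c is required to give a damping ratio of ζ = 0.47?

c_c = 2√(k·m) = 2√(686.0 × 0.704) = 43.95 N·s/m.
c = ζ·c_c = 0.47 × 43.95 = 20.66 N·s/m.

20.7 N·s/m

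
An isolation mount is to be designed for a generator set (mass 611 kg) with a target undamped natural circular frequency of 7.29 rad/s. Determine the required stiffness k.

32500 N/m

k = m·ω_n² = 611 × 7.290² = 611 × 53.14 = 32470 N/m.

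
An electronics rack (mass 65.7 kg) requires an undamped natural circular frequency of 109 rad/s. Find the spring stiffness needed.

k = m·ω_n² = 65.7 × 109.0² = 65.7 × 11880 = 780600 N/m.

781000 N/m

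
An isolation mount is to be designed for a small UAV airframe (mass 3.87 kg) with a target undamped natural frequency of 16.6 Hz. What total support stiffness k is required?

ω_n = 2πf_n = 2π × 16.6 = 104.3 rad/s.
k = m·ω_n² = 3.87 × 104.3² = 3.87 × 10880 = 42100 N/m.

42100 N/m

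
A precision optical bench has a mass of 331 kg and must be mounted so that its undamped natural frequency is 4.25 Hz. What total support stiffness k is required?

ω_n = 2πf_n = 2π × 4.25 = 26.70 rad/s.
k = m·ω_n² = 331 × 26.70² = 331 × 713.1 = 236000 N/m.

236000 N/m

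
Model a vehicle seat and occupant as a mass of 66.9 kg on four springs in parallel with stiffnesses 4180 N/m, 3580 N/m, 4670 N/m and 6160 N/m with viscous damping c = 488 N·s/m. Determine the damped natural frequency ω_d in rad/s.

Parallel springs add: k_eq = 4180 + 3580 + 4670 + 6160 = 18590 N/m.
ω_n = √(k_eq/m) = √(18590/66.9) = 16.67 rad/s.
Critical damping c_c = 2√(k_eq·m) = 2√(18590 × 66.9) = 2230 N·s/m, so ζ = c/c_c = 488/2230 = 0.2188.
ω_d = ω_n√(1 − ζ²) = 16.67 × √(1 − 0.0479) = 16.27 rad/s.

16.3 rad/s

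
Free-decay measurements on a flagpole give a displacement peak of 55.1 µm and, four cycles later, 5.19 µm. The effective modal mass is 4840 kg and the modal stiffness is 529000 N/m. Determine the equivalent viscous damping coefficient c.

Logarithmic decrement δ = (1/n)·ln(x₀/x_n) = (1/4)·ln(55.1/5.19) = (1/4)·ln(10.62) = 0.5906.
ζ = δ/√(4π² + δ²) = 0.5906/√(39.48 + 0.349) = 0.5906/6.311 = 0.09359.
c = ζ · 2√(km) = 0.09359 × 2√(529000 × 4840) = 0.09359 × 101200 = 9471 N·s/m.

9470 N·s/m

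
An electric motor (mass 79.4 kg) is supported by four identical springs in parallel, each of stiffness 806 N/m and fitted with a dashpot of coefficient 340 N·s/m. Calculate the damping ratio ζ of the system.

0.336

Parallel springs add: k_eq = 4 × 806 = 3224 N/m.
ω_n = √(k_eq/m) = √(3224/79.4) = 6.372 rad/s.
Critical damping c_c = 2√(k_eq·m) = 2√(3224 × 79.4) = 1012 N·s/m, so ζ = c/c_c = 340/1012 = 0.3360.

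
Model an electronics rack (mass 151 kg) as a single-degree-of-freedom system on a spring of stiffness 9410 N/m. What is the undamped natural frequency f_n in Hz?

1.26 Hz

ω_n = √(k/m) = √(9410/151) = √62.32 = 7.894 rad/s.
f_n = ω_n/(2π) = 7.894/6.283 = 1.256 Hz.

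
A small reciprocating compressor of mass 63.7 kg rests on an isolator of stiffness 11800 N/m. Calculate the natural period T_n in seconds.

0.462 s

ω_n = √(k/m) = √(11800/63.7) = √185.2 = 13.61 rad/s.
T_n = 2π/ω_n = 6.283/13.61 = 0.4616 s.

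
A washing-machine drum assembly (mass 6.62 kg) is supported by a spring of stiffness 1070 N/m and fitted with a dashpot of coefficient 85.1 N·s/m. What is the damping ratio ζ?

ω_n = √(k/m) = √(1070/6.62) = 12.71 rad/s.
Critical damping c_c = 2√(k·m) = 2√(1070 × 6.62) = 168.3 N·s/m, so ζ = c/c_c = 85.1/168.3 = 0.5056.

0.506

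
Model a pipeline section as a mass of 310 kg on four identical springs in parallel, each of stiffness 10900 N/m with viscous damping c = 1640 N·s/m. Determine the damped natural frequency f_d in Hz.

Parallel springs add: k_eq = 4 × 10900 = 43600 N/m.
ω_n = √(k_eq/m) = √(43600/310) = 11.86 rad/s.
Critical damping c_c = 2√(k_eq·m) = 2√(43600 × 310) = 7353 N·s/m, so ζ = c/c_c = 1640/7353 = 0.2230.
ω_d = ω_n√(1 − ζ²) = 11.86 × √(1 − 0.0497) = 11.56 rad/s.
f_d = ω_d/(2π) = 1.840 Hz.

1.84 Hz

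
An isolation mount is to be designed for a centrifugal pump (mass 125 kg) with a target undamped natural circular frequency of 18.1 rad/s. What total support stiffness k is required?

k = m·ω_n² = 125 × 18.10² = 125 × 327.6 = 40950 N/m.

41000 N/m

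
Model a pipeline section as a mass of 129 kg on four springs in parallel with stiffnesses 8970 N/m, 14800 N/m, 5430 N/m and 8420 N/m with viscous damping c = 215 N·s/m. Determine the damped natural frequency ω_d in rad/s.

17.1 rad/s

Parallel springs add: k_eq = 8970 + 14800 + 5430 + 8420 = 37620 N/m.
ω_n = √(k_eq/m) = √(37620/129) = 17.08 rad/s.
Critical damping c_c = 2√(k_eq·m) = 2√(37620 × 129) = 4406 N·s/m, so ζ = c/c_c = 215/4406 = 0.04880.
ω_d = ω_n√(1 − ζ²) = 17.08 × √(1 − 0.00238) = 17.06 rad/s.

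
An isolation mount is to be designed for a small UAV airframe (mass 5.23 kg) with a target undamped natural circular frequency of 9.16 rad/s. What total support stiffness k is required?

439 N/m

k = m·ω_n² = 5.23 × 9.160² = 5.23 × 83.91 = 438.8 N/m.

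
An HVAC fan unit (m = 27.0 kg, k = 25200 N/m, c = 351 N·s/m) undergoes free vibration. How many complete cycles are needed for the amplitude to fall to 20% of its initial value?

2 cycles

ζ = c/(2√(km)) = 351/(2√(25200 × 27.0)) = 351/1650 = 0.2128.
Logarithmic decrement δ = 2πζ/√(1 − ζ²) = 2π × 0.2128/√(1 − 0.0453) = 1.368.
x_n/x₀ = e^(−nδ) ≤ 0.2; take ln: n ≥ ln(1/0.2)/δ = 1.609/1.368 = 1.176.
So 2 complete cycles are required.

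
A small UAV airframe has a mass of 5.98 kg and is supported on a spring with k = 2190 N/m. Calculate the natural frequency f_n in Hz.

3.05 Hz

ω_n = √(k/m) = √(2190/5.98) = √366.2 = 19.14 rad/s.
f_n = ω_n/(2π) = 19.14/6.283 = 3.046 Hz.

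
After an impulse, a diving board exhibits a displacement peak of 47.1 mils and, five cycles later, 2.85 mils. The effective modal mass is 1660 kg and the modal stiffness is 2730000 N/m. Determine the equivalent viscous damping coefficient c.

Logarithmic decrement δ = (1/n)·ln(x₀/x_n) = (1/5)·ln(47.1/2.85) = (1/5)·ln(16.53) = 0.5610.
ζ = δ/√(4π² + δ²) = 0.5610/√(39.48 + 0.315) = 0.5610/6.308 = 0.08893.
c = ζ · 2√(km) = 0.08893 × 2√(2730000 × 1660) = 0.08893 × 134600 = 11970 N·s/m.

12000 N·s/m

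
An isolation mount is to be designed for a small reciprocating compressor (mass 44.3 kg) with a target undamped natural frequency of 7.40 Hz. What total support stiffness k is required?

ω_n = 2πf_n = 2π × 7.40 = 46.50 rad/s.
k = m·ω_n² = 44.3 × 46.50² = 44.3 × 2162 = 95770 N/m.

95800 N/m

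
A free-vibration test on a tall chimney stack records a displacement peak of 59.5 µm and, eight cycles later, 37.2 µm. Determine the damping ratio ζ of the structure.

0.00934

Logarithmic decrement δ = (1/n)·ln(x₀/x_n) = (1/8)·ln(59.5/37.2) = (1/8)·ln(1.599) = 0.05871.
ζ = δ/√(4π² + δ²) = 0.05871/√(39.48 + 0.00345) = 0.05871/6.283 = 0.009343.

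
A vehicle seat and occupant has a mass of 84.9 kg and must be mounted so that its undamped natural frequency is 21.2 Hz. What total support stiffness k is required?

1510000 N/m

ω_n = 2πf_n = 2π × 21.2 = 133.2 rad/s.
k = m·ω_n² = 84.9 × 133.2² = 84.9 × 17740 = 1506000 N/m.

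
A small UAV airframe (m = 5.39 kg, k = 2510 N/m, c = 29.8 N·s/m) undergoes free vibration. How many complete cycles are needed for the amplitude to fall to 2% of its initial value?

5 cycles

ζ = c/(2√(km)) = 29.8/(2√(2510 × 5.39)) = 29.8/232.6 = 0.1281.
Logarithmic decrement δ = 2πζ/√(1 − ζ²) = 2π × 0.1281/√(1 − 0.0164) = 0.8116.
x_n/x₀ = e^(−nδ) ≤ 0.02; take ln: n ≥ ln(1/0.02)/δ = 3.912/0.8116 = 4.820.
So 5 complete cycles are required.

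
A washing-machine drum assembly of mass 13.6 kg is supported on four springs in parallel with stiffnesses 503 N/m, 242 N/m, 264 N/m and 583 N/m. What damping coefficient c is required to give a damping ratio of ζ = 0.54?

159 N·s/m

Parallel springs add: k_eq = 503 + 242 + 264 + 583 = 1592 N/m.
c_c = 2√(k_eq·m) = 2√(1592 × 13.6) = 294.3 N·s/m.
c = ζ·c_c = 0.54 × 294.3 = 158.9 N·s/m.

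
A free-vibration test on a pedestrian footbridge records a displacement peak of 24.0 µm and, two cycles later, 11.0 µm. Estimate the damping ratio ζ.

Logarithmic decrement δ = (1/n)·ln(x₀/x_n) = (1/2)·ln(24.0/11.0) = (1/2)·ln(2.182) = 0.3901.
ζ = δ/√(4π² + δ²) = 0.3901/√(39.48 + 0.152) = 0.3901/6.295 = 0.06196.

0.0620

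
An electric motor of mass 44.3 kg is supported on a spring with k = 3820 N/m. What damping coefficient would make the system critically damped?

c_c = 2√(k·m) = 2√(3820 × 44.3) = 2 × 411.4 = 822.7 N·s/m.

823 N·s/m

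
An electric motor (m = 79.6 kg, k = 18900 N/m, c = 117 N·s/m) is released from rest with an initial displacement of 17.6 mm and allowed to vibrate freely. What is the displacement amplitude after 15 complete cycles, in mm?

0.195 mm

ζ = c/(2√(km)) = 117/(2√(18900 × 79.6)) = 117/2453 = 0.04769.
Logarithmic decrement δ = 2πζ/√(1 − ζ²) = 2π × 0.04769/√(1 − 0.00227) = 0.3000.
After n cycles, x_n/x₀ = e^(−nδ), so x_15 = 17.6 × e^(−15 × 0.3000) = 17.6 × 0.01111 = 0.1955 mm.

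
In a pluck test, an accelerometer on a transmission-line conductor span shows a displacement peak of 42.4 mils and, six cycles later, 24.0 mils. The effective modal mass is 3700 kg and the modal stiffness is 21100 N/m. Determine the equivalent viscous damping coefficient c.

267 N·s/m

Logarithmic decrement δ = (1/n)·ln(x₀/x_n) = (1/6)·ln(42.4/24.0) = (1/6)·ln(1.767) = 0.09485.
ζ = δ/√(4π² + δ²) = 0.09485/√(39.48 + 0.00900) = 0.09485/6.284 = 0.01509.
c = ζ · 2√(km) = 0.01509 × 2√(21100 × 3700) = 0.01509 × 17670 = 266.7 N·s/m.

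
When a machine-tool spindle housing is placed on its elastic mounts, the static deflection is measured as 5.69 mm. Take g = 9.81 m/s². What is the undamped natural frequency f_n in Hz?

ω_n = √(g/δ_st) = √(9.81/0.00569) = √1724 = 41.52 rad/s.
f_n = ω_n/(2π) = 41.52/6.283 = 6.608 Hz.

6.61 Hz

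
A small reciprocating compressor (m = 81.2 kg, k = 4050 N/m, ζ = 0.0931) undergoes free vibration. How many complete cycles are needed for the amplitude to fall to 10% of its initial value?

Logarithmic decrement δ = 2πζ/√(1 − ζ²) = 2π × 0.09310/√(1 − 0.00867) = 0.5875.
x_n/x₀ = e^(−nδ) ≤ 0.1; take ln: n ≥ ln(1/0.1)/δ = 2.303/0.5875 = 3.919.
So 4 complete cycles are required.

4 cycles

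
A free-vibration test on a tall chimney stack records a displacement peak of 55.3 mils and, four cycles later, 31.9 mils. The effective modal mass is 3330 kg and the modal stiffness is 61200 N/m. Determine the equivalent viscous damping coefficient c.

625 N·s/m

Logarithmic decrement δ = (1/n)·ln(x₀/x_n) = (1/4)·ln(55.3/31.9) = (1/4)·ln(1.734) = 0.1375.
ζ = δ/√(4π² + δ²) = 0.1375/√(39.48 + 0.0189) = 0.1375/6.285 = 0.02189.
c = ζ · 2√(km) = 0.02189 × 2√(61200 × 3330) = 0.02189 × 28550 = 624.9 N·s/m.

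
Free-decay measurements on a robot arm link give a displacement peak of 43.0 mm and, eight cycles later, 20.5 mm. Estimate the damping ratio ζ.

0.0147

Logarithmic decrement δ = (1/n)·ln(x₀/x_n) = (1/8)·ln(43.0/20.5) = (1/8)·ln(2.098) = 0.09260.
ζ = δ/√(4π² + δ²) = 0.09260/√(39.48 + 0.00857) = 0.09260/6.284 = 0.01474.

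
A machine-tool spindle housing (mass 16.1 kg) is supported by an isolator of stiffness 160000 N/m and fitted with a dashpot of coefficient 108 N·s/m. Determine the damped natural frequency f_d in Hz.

15.9 Hz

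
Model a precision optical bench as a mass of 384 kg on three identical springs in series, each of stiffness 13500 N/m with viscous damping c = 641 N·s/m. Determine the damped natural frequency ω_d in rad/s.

Series springs: 1/k_eq = 3/13500, so k_eq = 13500/3 = 4500 N/m.
ω_n = √(k_eq/m) = √(4500/384) = 3.423 rad/s.
Critical damping c_c = 2√(k_eq·m) = 2√(4500 × 384) = 2629 N·s/m, so ζ = c/c_c = 641/2629 = 0.2438.
ω_d = ω_n√(1 − ζ²) = 3.423 × √(1 − 0.0594) = 3.320 rad/s.

3.32 rad/s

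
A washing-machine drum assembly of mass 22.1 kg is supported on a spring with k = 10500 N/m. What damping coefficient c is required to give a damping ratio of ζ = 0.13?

125 N·s/m

c_c = 2√(k·m) = 2√(10500 × 22.1) = 963.4 N·s/m.
c = ζ·c_c = 0.13 × 963.4 = 125.2 N·s/m.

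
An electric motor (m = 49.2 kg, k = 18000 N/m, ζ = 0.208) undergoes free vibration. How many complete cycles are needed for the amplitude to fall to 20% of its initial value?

2 cycles

Logarithmic decrement δ = 2πζ/√(1 − ζ²) = 2π × 0.2080/√(1 − 0.0433) = 1.336.
x_n/x₀ = e^(−nδ) ≤ 0.2; take ln: n ≥ ln(1/0.2)/δ = 1.609/1.336 = 1.205.
So 2 complete cycles are required.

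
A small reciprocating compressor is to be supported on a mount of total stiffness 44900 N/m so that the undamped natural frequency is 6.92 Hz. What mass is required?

ω_n = 2πf_n = 2π × 6.92 = 43.48 rad/s.
m = k/ω_n² = 44900/43.48² = 44900/1890 = 23.75 kg.

23.8 kg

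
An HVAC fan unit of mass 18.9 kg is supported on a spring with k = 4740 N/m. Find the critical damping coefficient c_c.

599 N·s/m

c_c = 2√(k·m) = 2√(4740 × 18.9) = 2 × 299.3 = 598.6 N·s/m.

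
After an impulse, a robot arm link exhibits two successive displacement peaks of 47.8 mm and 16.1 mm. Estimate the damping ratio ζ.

0.171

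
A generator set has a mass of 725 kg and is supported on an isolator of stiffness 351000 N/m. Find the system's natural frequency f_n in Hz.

3.50 Hz

ω_n = √(k/m) = √(351000/725) = √484.1 = 22.00 rad/s.
f_n = ω_n/(2π) = 22.00/6.283 = 3.502 Hz.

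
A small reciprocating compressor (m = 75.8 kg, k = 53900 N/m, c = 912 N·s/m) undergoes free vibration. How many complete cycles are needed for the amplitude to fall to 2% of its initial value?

3 cycles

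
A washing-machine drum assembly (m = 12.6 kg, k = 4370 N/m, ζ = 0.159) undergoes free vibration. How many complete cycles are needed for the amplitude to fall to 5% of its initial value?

Logarithmic decrement δ = 2πζ/√(1 − ζ²) = 2π × 0.1590/√(1 − 0.0253) = 1.012.
x_n/x₀ = e^(−nδ) ≤ 0.05; take ln: n ≥ ln(1/0.05)/δ = 2.996/1.012 = 2.961.
So 3 complete cycles are required.

3 cycles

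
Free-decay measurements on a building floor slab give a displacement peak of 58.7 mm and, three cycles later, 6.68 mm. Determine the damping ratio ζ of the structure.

Logarithmic decrement δ = (1/n)·ln(x₀/x_n) = (1/3)·ln(58.7/6.68) = (1/3)·ln(8.787) = 0.7244.
ζ = δ/√(4π² + δ²) = 0.7244/√(39.48 + 0.525) = 0.7244/6.325 = 0.1145.

0.115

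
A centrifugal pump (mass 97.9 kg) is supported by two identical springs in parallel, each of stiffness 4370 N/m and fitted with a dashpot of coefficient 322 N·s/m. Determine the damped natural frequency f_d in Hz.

Parallel springs add: k_eq = 2 × 4370 = 8740 N/m.
ω_n = √(k_eq/m) = √(8740/97.9) = 9.449 rad/s.
Critical damping c_c = 2√(k_eq·m) = 2√(8740 × 97.9) = 1850 N·s/m, so ζ = c/c_c = 322/1850 = 0.1741.
ω_d = ω_n√(1 − ζ²) = 9.449 × √(1 − 0.0303) = 9.304 rad/s.
f_d = ω_d/(2π) = 1.481 Hz.

1.48 Hz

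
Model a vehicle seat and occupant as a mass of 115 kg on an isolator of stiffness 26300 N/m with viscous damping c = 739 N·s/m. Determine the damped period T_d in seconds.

0.425 s

ω_n = √(k/m) = √(26300/115) = 15.12 rad/s.
Critical damping c_c = 2√(k·m) = 2√(26300 × 115) = 3478 N·s/m, so ζ = c/c_c = 739/3478 = 0.2125.
ω_d = ω_n√(1 − ζ²) = 15.12 × √(1 − 0.0451) = 14.78 rad/s.
T_d = 2π/ω_d = 0.4252 s.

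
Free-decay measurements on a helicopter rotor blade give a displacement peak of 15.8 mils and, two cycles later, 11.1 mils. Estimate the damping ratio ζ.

0.0281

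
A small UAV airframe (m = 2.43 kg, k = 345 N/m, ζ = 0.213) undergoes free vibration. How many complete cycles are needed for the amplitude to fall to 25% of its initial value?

Logarithmic decrement δ = 2πζ/√(1 − ζ²) = 2π × 0.2130/√(1 − 0.0454) = 1.370.
x_n/x₀ = e^(−nδ) ≤ 0.25; take ln: n ≥ ln(1/0.25)/δ = 1.386/1.370 = 1.012.
So 2 complete cycles are required.

2 cycles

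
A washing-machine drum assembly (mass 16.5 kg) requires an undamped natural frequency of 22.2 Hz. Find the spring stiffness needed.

321000 N/m

ω_n = 2πf_n = 2π × 22.2 = 139.5 rad/s.
k = m·ω_n² = 16.5 × 139.5² = 16.5 × 19460 = 321000 N/m.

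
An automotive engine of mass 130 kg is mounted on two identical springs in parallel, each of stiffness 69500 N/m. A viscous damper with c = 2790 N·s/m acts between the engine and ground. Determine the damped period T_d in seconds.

Parallel springs add: k_eq = 2 × 69500 = 139000 N/m.
ω_n = √(k_eq/m) = √(139000/130) = 32.70 rad/s.
Critical damping c_c = 2√(k_eq·m) = 2√(139000 × 130) = 8502 N·s/m, so ζ = c/c_c = 2790/8502 = 0.3282.
ω_d = ω_n√(1 − ζ²) = 32.70 × √(1 − 0.108) = 30.89 rad/s.
T_d = 2π/ω_d = 0.2034 s.

0.203 s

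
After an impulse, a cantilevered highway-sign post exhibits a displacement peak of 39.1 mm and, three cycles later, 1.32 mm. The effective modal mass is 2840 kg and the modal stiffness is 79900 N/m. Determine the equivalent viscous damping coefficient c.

5330 N·s/m

Logarithmic decrement δ = (1/n)·ln(x₀/x_n) = (1/3)·ln(39.1/1.32) = (1/3)·ln(29.62) = 1.129.
ζ = δ/√(4π² + δ²) = 1.129/√(39.48 + 1.28) = 1.129/6.384 = 0.1769.
c = ζ · 2√(km) = 0.1769 × 2√(79900 × 2840) = 0.1769 × 30130 = 5330 N·s/m.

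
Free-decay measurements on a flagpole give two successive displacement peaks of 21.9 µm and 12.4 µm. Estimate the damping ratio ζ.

0.0902

Logarithmic decrement δ = (1/n)·ln(x₀/x_n) = (1/1)·ln(21.9/12.4) = (1/1)·ln(1.766) = 0.5688.
ζ = δ/√(4π² + δ²) = 0.5688/√(39.48 + 0.324) = 0.5688/6.309 = 0.09016.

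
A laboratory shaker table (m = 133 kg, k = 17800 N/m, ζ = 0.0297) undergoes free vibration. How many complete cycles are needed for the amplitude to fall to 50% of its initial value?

4 cycles

Logarithmic decrement δ = 2πζ/√(1 − ζ²) = 2π × 0.02970/√(1 − 0.000882) = 0.1867.
x_n/x₀ = e^(−nδ) ≤ 0.5; take ln: n ≥ ln(1/0.5)/δ = 0.6931/0.1867 = 3.713.
So 4 complete cycles are required.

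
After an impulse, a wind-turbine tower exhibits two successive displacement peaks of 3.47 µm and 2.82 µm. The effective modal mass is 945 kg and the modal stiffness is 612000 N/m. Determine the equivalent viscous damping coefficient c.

1590 N·s/m

Logarithmic decrement δ = (1/n)·ln(x₀/x_n) = (1/1)·ln(3.47/2.82) = (1/1)·ln(1.230) = 0.2074.
ζ = δ/√(4π² + δ²) = 0.2074/√(39.48 + 0.0430) = 0.2074/6.287 = 0.03299.
c = ζ · 2√(km) = 0.03299 × 2√(612000 × 945) = 0.03299 × 48100 = 1587 N·s/m.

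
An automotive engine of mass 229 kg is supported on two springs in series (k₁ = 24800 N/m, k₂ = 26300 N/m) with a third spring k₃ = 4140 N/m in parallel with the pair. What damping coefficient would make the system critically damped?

3930 N·s/m

Series pair: k_s = k₁k₂/(k₁+k₂) = (24800)(26300)/(24800 + 26300) = 12760 N/m. In parallel with k₃: k_eq = 12760 + 4140 = 16900 N/m.
c_c = 2√(k_eq·m) = 2√(16900 × 229) = 2 × 1967 = 3935 N·s/m.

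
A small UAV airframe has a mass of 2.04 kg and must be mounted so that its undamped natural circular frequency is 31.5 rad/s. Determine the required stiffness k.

2020 N/m

k = m·ω_n² = 2.04 × 31.50² = 2.04 × 992.2 = 2024 N/m.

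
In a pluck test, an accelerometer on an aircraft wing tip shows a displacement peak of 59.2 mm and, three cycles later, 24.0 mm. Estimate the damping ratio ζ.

Logarithmic decrement δ = (1/n)·ln(x₀/x_n) = (1/3)·ln(59.2/24.0) = (1/3)·ln(2.467) = 0.3010.
ζ = δ/√(4π² + δ²) = 0.3010/√(39.48 + 0.0906) = 0.3010/6.290 = 0.04784.

0.0478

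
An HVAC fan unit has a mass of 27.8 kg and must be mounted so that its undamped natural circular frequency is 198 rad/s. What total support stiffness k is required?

1090000 N/m

k = m·ω_n² = 27.8 × 198.0² = 27.8 × 39200 = 1090000 N/m.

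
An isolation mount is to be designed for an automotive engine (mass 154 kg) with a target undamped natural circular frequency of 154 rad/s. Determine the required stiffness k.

3650000 N/m

k = m·ω_n² = 154 × 154.0² = 154 × 23720 = 3652000 N/m.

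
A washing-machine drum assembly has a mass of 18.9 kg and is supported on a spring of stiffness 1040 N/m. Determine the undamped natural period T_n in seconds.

ω_n = √(k/m) = √(1040/18.9) = √55.03 = 7.418 rad/s.
T_n = 2π/ω_n = 6.283/7.418 = 0.8470 s.

0.847 s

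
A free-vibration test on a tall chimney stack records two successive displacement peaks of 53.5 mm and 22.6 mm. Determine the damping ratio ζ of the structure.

0.136

Logarithmic decrement δ = (1/n)·ln(x₀/x_n) = (1/1)·ln(53.5/22.6) = (1/1)·ln(2.367) = 0.8617.
ζ = δ/√(4π² + δ²) = 0.8617/√(39.48 + 0.743) = 0.8617/6.342 = 0.1359.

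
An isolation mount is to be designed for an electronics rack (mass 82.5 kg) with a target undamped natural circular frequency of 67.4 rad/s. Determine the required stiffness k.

k = m·ω_n² = 82.5 × 67.40² = 82.5 × 4543 = 374800 N/m.

375000 N/m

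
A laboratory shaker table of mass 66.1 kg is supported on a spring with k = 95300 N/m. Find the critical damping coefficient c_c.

5020 N·s/m

c_c = 2√(k·m) = 2√(95300 × 66.1) = 2 × 2510 = 5020 N·s/m.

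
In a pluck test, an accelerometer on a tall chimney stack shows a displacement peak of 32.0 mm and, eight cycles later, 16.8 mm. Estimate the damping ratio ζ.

0.0128

Logarithmic decrement δ = (1/n)·ln(x₀/x_n) = (1/8)·ln(32.0/16.8) = (1/8)·ln(1.905) = 0.08054.
ζ = δ/√(4π² + δ²) = 0.08054/√(39.48 + 0.00649) = 0.08054/6.284 = 0.01282.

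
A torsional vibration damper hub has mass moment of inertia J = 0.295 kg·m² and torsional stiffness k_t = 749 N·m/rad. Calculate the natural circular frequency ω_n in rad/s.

50.4 rad/s

ω_n = √(k_t/J) = √(749/0.295) = √2539 = 50.39 rad/s.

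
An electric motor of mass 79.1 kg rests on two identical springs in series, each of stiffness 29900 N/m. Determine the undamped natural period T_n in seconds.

0.457 s

Series springs: 1/k_eq = 2/29900, so k_eq = 29900/2 = 14950 N/m.
ω_n = √(k_eq/m) = √(14950/79.1) = √189.0 = 13.75 rad/s.
T_n = 2π/ω_n = 6.283/13.75 = 0.4570 s.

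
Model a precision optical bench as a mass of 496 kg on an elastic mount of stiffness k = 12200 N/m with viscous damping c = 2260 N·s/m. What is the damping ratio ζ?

0.459

ω_n = √(k/m) = √(12200/496) = 4.960 rad/s.
Critical damping c_c = 2√(k·m) = 2√(12200 × 496) = 4920 N·s/m, so ζ = c/c_c = 2260/4920 = 0.4594.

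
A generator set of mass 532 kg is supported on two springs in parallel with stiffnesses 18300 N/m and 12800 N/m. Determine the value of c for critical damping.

8140 N·s/m

Parallel springs add: k_eq = 18300 + 12800 = 31100 N/m.
c_c = 2√(k_eq·m) = 2√(31100 × 532) = 2 × 4068 = 8135 N·s/m.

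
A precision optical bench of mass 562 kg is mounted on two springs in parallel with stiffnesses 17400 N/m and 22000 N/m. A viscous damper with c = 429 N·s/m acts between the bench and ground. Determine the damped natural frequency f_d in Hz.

1.33 Hz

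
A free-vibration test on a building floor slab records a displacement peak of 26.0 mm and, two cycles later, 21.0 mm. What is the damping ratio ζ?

0.0170

Logarithmic decrement δ = (1/n)·ln(x₀/x_n) = (1/2)·ln(26.0/21.0) = (1/2)·ln(1.238) = 0.1068.
ζ = δ/√(4π² + δ²) = 0.1068/√(39.48 + 0.0114) = 0.1068/6.284 = 0.01699.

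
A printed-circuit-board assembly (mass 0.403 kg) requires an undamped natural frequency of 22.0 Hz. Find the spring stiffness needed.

7700 N/m

ω_n = 2πf_n = 2π × 22.0 = 138.2 rad/s.
k = m·ω_n² = 0.403 × 138.2² = 0.403 × 19110 = 7700 N/m.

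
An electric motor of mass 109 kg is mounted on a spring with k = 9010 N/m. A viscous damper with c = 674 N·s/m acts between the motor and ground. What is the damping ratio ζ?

0.340

ω_n = √(k/m) = √(9010/109) = 9.092 rad/s.
Critical damping c_c = 2√(k·m) = 2√(9010 × 109) = 1982 N·s/m, so ζ = c/c_c = 674/1982 = 0.3401.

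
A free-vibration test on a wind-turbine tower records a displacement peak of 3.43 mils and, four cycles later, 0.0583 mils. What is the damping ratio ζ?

0.160

Logarithmic decrement δ = (1/n)·ln(x₀/x_n) = (1/4)·ln(3.43/0.0583) = (1/4)·ln(58.83) = 1.019.
ζ = δ/√(4π² + δ²) = 1.019/√(39.48 + 1.04) = 1.019/6.365 = 0.1600.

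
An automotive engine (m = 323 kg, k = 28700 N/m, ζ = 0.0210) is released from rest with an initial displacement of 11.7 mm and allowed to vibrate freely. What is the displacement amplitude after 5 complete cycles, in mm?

6.05 mm

Logarithmic decrement δ = 2πζ/√(1 − ζ²) = 2π × 0.02100/√(1 − 0.000441) = 0.1320.
After n cycles, x_n/x₀ = e^(−nδ), so x_5 = 11.7 × e^(−5 × 0.1320) = 11.7 × 0.5169 = 6.048 mm.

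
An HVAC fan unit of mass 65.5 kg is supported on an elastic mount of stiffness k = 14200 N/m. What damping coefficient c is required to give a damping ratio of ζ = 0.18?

347 N·s/m

c_c = 2√(k·m) = 2√(14200 × 65.5) = 1929 N·s/m.
c = ζ·c_c = 0.18 × 1929 = 347.2 N·s/m.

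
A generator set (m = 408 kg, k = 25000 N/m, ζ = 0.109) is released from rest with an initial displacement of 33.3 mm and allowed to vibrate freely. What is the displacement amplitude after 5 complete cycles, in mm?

1.06 mm

Logarithmic decrement δ = 2πζ/√(1 − ζ²) = 2π × 0.1090/√(1 − 0.0119) = 0.6890.
After n cycles, x_n/x₀ = e^(−nδ), so x_5 = 33.3 × e^(−5 × 0.6890) = 33.3 × 0.03191 = 1.063 mm.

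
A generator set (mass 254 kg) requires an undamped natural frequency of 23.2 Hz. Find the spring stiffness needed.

5400000 N/m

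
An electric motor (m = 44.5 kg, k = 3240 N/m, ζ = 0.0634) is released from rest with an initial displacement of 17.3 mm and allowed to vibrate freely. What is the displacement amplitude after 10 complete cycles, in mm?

Logarithmic decrement δ = 2πζ/√(1 − ζ²) = 2π × 0.06340/√(1 − 0.00402) = 0.3992.
After n cycles, x_n/x₀ = e^(−nδ), so x_10 = 17.3 × e^(−10 × 0.3992) = 17.3 × 0.01847 = 0.3195 mm.

0.320 mm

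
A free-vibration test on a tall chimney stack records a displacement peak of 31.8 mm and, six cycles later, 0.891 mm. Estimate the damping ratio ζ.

0.0944

Logarithmic decrement δ = (1/n)·ln(x₀/x_n) = (1/6)·ln(31.8/0.891) = (1/6)·ln(35.69) = 0.5958.
ζ = δ/√(4π² + δ²) = 0.5958/√(39.48 + 0.355) = 0.5958/6.311 = 0.09440.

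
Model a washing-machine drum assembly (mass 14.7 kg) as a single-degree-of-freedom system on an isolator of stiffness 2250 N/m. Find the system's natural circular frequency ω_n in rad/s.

ω_n = √(k/m) = √(2250/14.7) = √153.1 = 12.37 rad/s.

12.4 rad/s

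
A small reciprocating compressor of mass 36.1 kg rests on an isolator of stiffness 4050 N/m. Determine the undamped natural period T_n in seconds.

ω_n = √(k/m) = √(4050/36.1) = √112.2 = 10.59 rad/s.
T_n = 2π/ω_n = 6.283/10.59 = 0.5932 s.

0.593 s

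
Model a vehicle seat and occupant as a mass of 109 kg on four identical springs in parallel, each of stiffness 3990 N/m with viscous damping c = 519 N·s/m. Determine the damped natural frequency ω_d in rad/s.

11.9 rad/s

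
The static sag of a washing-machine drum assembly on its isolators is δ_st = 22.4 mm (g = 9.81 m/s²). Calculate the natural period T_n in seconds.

ω_n = √(g/δ_st) = √(9.81/0.0224) = √437.9 = 20.93 rad/s.
T_n = 2π/ω_n = 6.283/20.93 = 0.3002 s.

0.300 s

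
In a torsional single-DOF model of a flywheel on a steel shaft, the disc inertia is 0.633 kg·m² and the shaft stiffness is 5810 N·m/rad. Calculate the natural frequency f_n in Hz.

15.2 Hz

ω_n = √(k_t/J) = √(5810/0.633) = √9179 = 95.80 rad/s.
f_n = ω_n/(2π) = 95.80/6.283 = 15.25 Hz.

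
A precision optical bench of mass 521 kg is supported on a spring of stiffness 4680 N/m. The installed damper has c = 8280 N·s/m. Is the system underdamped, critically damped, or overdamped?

c_c = 2√(k·m) = 3123 N·s/m; ζ = c/c_c = 8280/3123 = 2.65.
Since ζ > 1 the system is overdamped.

overdamped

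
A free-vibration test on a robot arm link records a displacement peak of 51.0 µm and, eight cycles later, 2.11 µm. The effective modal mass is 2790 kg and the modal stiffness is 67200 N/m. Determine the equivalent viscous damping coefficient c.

1730 N·s/m

Logarithmic decrement δ = (1/n)·ln(x₀/x_n) = (1/8)·ln(51.0/2.11) = (1/8)·ln(24.17) = 0.3981.
ζ = δ/√(4π² + δ²) = 0.3981/√(39.48 + 0.159) = 0.3981/6.296 = 0.06324.
c = ζ · 2√(km) = 0.06324 × 2√(67200 × 2790) = 0.06324 × 27390 = 1732 N·s/m.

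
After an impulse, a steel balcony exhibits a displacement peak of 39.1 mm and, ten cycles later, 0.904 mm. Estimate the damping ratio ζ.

0.0598

Logarithmic decrement δ = (1/n)·ln(x₀/x_n) = (1/10)·ln(39.1/0.904) = (1/10)·ln(43.25) = 0.3767.
ζ = δ/√(4π² + δ²) = 0.3767/√(39.48 + 0.142) = 0.3767/6.294 = 0.05985.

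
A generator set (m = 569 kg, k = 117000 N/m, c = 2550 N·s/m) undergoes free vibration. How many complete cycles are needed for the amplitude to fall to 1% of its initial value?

5 cycles

ζ = c/(2√(km)) = 2550/(2√(117000 × 569)) = 2550/16320 = 0.1563.
Logarithmic decrement δ = 2πζ/√(1 − ζ²) = 2π × 0.1563/√(1 − 0.0244) = 0.9941.
x_n/x₀ = e^(−nδ) ≤ 0.01; take ln: n ≥ ln(1/0.01)/δ = 4.605/0.9941 = 4.633.
So 5 complete cycles are required.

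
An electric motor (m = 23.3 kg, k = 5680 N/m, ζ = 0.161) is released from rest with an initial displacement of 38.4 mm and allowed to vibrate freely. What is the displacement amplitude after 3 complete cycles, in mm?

1.77 mm

Logarithmic decrement δ = 2πζ/√(1 − ζ²) = 2π × 0.1610/√(1 − 0.0259) = 1.025.
After n cycles, x_n/x₀ = e^(−nδ), so x_3 = 38.4 × e^(−3 × 1.025) = 38.4 × 0.04619 = 1.774 mm.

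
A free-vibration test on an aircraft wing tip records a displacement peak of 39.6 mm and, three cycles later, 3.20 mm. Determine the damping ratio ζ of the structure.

Logarithmic decrement δ = (1/n)·ln(x₀/x_n) = (1/3)·ln(39.6/3.20) = (1/3)·ln(12.38) = 0.8386.
ζ = δ/√(4π² + δ²) = 0.8386/√(39.48 + 0.703) = 0.8386/6.339 = 0.1323.

0.132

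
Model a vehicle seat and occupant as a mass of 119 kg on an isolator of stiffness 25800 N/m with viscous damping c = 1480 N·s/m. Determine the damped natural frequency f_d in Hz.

2.12 Hz

ω_n = √(k/m) = √(25800/119) = 14.72 rad/s.
Critical damping c_c = 2√(k·m) = 2√(25800 × 119) = 3504 N·s/m, so ζ = c/c_c = 1480/3504 = 0.4223.
ω_d = ω_n√(1 − ζ²) = 14.72 × √(1 − 0.178) = 13.35 rad/s.
f_d = ω_d/(2π) = 2.124 Hz.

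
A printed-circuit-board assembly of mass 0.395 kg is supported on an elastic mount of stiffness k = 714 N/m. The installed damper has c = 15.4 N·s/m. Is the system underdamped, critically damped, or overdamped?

underdamped

c_c = 2√(k·m) = 33.59 N·s/m; ζ = c/c_c = 15.4/33.59 = 0.459.
Since ζ < 1 the system is underdamped.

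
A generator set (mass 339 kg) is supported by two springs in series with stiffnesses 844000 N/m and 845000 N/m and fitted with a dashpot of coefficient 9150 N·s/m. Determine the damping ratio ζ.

0.382

Series springs: 1/k_eq = 1/844000 + 1/845000 = 2.368×10^-6, so k_eq = 422200 N/m.
ω_n = √(k_eq/m) = √(422200/339) = 35.29 rad/s.
Critical damping c_c = 2√(k_eq·m) = 2√(422200 × 339) = 23930 N·s/m, so ζ = c/c_c = 9150/23930 = 0.3824.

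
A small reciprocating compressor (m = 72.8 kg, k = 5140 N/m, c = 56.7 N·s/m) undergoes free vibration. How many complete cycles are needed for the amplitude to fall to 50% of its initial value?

ζ = c/(2√(km)) = 56.7/(2√(5140 × 72.8)) = 56.7/1223 = 0.04635.
Logarithmic decrement δ = 2πζ/√(1 − ζ²) = 2π × 0.04635/√(1 − 0.00215) = 0.2915.
x_n/x₀ = e^(−nδ) ≤ 0.5; take ln: n ≥ ln(1/0.5)/δ = 0.6931/0.2915 = 2.378.
So 3 complete cycles are required.

3 cycles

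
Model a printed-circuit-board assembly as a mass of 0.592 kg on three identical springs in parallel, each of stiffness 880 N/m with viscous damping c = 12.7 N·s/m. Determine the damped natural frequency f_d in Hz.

Parallel springs add: k_eq = 3 × 880 = 2640 N/m.
ω_n = √(k_eq/m) = √(2640/0.592) = 66.78 rad/s.
Critical damping c_c = 2√(k_eq·m) = 2√(2640 × 0.592) = 79.07 N·s/m, so ζ = c/c_c = 12.7/79.07 = 0.1606.
ω_d = ω_n√(1 − ζ²) = 66.78 × √(1 − 0.0258) = 65.91 rad/s.
f_d = ω_d/(2π) = 10.49 Hz.

10.5 Hz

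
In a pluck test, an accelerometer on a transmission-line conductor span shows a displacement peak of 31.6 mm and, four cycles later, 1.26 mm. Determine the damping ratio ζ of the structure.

0.127

Logarithmic decrement δ = (1/n)·ln(x₀/x_n) = (1/4)·ln(31.6/1.26) = (1/4)·ln(25.08) = 0.8055.
ζ = δ/√(4π² + δ²) = 0.8055/√(39.48 + 0.649) = 0.8055/6.335 = 0.1272.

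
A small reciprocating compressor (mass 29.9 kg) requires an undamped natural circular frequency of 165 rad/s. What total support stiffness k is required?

814000 N/m

k = m·ω_n² = 29.9 × 165.0² = 29.9 × 27220 = 814000 N/m.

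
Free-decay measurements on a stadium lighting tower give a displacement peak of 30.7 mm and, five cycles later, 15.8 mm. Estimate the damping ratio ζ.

0.0211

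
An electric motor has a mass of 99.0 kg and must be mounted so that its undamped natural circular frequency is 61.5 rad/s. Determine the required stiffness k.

374000 N/m

k = m·ω_n² = 99.0 × 61.50² = 99.0 × 3782 = 374400 N/m.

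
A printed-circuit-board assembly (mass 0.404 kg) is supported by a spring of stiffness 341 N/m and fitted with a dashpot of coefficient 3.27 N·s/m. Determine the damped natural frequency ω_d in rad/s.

28.8 rad/s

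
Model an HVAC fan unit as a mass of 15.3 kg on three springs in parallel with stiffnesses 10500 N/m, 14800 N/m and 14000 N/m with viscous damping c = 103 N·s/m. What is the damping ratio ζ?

0.0664

Parallel springs add: k_eq = 10500 + 14800 + 14000 = 39300 N/m.
ω_n = √(k_eq/m) = √(39300/15.3) = 50.68 rad/s.
Critical damping c_c = 2√(k_eq·m) = 2√(39300 × 15.3) = 1551 N·s/m, so ζ = c/c_c = 103/1551 = 0.06641.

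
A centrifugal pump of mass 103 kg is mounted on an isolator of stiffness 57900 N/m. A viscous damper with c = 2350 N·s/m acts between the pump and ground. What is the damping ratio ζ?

0.481

ω_n = √(k/m) = √(57900/103) = 23.71 rad/s.
Critical damping c_c = 2√(k·m) = 2√(57900 × 103) = 4884 N·s/m, so ζ = c/c_c = 2350/4884 = 0.4811.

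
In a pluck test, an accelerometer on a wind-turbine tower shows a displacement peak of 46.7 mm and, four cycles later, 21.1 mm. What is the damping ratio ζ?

0.0316

Logarithmic decrement δ = (1/n)·ln(x₀/x_n) = (1/4)·ln(46.7/21.1) = (1/4)·ln(2.213) = 0.1986.
ζ = δ/√(4π² + δ²) = 0.1986/√(39.48 + 0.0394) = 0.1986/6.286 = 0.03160.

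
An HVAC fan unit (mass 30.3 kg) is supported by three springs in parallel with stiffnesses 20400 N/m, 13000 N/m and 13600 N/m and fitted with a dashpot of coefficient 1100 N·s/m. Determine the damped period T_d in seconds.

0.180 s

Parallel springs add: k_eq = 20400 + 13000 + 13600 = 47000 N/m.
ω_n = √(k_eq/m) = √(47000/30.3) = 39.38 rad/s.
Critical damping c_c = 2√(k_eq·m) = 2√(47000 × 30.3) = 2387 N·s/m, so ζ = c/c_c = 1100/2387 = 0.4609.
ω_d = ω_n√(1 − ζ²) = 39.38 × √(1 − 0.212) = 34.95 rad/s.
T_d = 2π/ω_d = 0.1798 s.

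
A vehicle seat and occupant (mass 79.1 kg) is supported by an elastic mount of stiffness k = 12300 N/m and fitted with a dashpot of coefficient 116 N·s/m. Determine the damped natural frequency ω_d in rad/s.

ω_n = √(k/m) = √(12300/79.1) = 12.47 rad/s.
Critical damping c_c = 2√(k·m) = 2√(12300 × 79.1) = 1973 N·s/m, so ζ = c/c_c = 116/1973 = 0.05880.
ω_d = ω_n√(1 − ζ²) = 12.47 × √(1 − 0.00346) = 12.45 rad/s.

12.4 rad/s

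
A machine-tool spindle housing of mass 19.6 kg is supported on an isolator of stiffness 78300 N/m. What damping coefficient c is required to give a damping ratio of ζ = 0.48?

c_c = 2√(k·m) = 2√(78300 × 19.6) = 2478 N·s/m.
c = ζ·c_c = 0.48 × 2478 = 1189 N·s/m.

1190 N·s/m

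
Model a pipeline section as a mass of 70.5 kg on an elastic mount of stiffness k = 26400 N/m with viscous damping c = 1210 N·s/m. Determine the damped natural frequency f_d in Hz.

2.76 Hz

ω_n = √(k/m) = √(26400/70.5) = 19.35 rad/s.
Critical damping c_c = 2√(k·m) = 2√(26400 × 70.5) = 2729 N·s/m, so ζ = c/c_c = 1210/2729 = 0.4435.
ω_d = ω_n√(1 − ζ²) = 19.35 × √(1 − 0.197) = 17.34 rad/s.
f_d = ω_d/(2π) = 2.760 Hz.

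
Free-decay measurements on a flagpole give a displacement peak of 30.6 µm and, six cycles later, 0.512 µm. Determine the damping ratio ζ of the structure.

Logarithmic decrement δ = (1/n)·ln(x₀/x_n) = (1/6)·ln(30.6/0.512) = (1/6)·ln(59.77) = 0.6817.
ζ = δ/√(4π² + δ²) = 0.6817/√(39.48 + 0.465) = 0.6817/6.320 = 0.1079.

0.108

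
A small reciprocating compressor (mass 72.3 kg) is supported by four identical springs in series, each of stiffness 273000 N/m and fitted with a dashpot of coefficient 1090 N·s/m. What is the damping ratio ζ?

0.245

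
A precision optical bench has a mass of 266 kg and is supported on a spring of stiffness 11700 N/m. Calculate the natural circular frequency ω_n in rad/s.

ω_n = √(k/m) = √(11700/266) = √43.98 = 6.632 rad/s.

6.63 rad/s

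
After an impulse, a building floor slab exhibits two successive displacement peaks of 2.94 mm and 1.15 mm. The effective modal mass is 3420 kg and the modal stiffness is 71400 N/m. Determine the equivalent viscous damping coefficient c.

Logarithmic decrement δ = (1/n)·ln(x₀/x_n) = (1/1)·ln(2.94/1.15) = (1/1)·ln(2.557) = 0.9386.
ζ = δ/√(4π² + δ²) = 0.9386/√(39.48 + 0.881) = 0.9386/6.353 = 0.1478.
c = ζ · 2√(km) = 0.1478 × 2√(71400 × 3420) = 0.1478 × 31250 = 4618 N·s/m.

4620 N·s/m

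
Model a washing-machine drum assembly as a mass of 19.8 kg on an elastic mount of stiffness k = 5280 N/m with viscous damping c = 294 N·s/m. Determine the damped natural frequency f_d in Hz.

2.31 Hz

ω_n = √(k/m) = √(5280/19.8) = 16.33 rad/s.
Critical damping c_c = 2√(k·m) = 2√(5280 × 19.8) = 646.7 N·s/m, so ζ = c/c_c = 294/646.7 = 0.4546.
ω_d = ω_n√(1 − ζ²) = 16.33 × √(1 − 0.207) = 14.54 rad/s.
f_d = ω_d/(2π) = 2.315 Hz.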